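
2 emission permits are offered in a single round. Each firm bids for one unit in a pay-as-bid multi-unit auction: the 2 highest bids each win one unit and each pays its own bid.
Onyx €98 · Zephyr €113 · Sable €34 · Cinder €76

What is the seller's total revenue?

Total revenue: €211

Sorting: 113 (Zephyr), 98 (Onyx), 76 (Cinder), 34 (Sable)
Winners (2 units): Zephyr, Onyx.
Total revenue = 113 + 98 = €211.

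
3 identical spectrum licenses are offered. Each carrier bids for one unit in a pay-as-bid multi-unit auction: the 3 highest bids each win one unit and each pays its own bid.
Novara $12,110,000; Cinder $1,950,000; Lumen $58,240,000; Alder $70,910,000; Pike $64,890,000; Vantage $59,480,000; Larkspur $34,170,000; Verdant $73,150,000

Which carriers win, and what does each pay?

Sorting: 73,150,000 (Verdant), 70,910,000 (Alder), 64,890,000 (Pike), 59,480,000 (Vantage), 58,240,000 (Lumen), …
Winners (3 units): Verdant, Alder, Pike.
Each winner pays its own bid: Verdant $73,150,000, Alder $70,910,000, Pike $64,890,000.

Verdant $73,150,000, Alder $70,910,000, Pike $64,890,000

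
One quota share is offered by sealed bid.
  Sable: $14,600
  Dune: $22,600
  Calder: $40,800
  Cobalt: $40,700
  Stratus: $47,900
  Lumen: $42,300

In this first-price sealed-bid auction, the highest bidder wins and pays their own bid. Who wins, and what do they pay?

Bids in order: 47,900 (Stratus) > 42,300 (Lumen) > 40,800 (Calder) > 40,700 (Cobalt) > 22,600 (Dune) > 14,600 (Sable)
Stratus is highest → pays own bid, $47,900.

Stratus pays $47,900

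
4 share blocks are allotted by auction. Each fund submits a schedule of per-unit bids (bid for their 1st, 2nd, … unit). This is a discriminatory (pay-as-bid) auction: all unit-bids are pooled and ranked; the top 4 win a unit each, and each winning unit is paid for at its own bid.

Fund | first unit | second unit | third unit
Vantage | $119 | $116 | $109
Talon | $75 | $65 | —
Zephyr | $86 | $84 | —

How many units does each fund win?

All unit-bids, highest first — top 4: 119 (Vantage-1), 116 (Vantage-2), 109 (Vantage-3), 86 (Zephyr-1)
Next rejected bid: $84 (not a price — pay-as-bid).
Allocation: Vantage 3, Zephyr 1.

Vantage 3, Zephyr 1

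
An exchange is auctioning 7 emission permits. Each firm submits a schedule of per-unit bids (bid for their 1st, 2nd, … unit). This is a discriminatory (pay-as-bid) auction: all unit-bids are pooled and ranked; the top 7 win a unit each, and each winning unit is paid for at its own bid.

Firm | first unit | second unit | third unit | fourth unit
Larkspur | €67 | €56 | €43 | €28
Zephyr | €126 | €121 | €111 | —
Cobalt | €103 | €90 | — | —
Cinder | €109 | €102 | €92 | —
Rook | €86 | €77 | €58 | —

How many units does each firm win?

All unit-bids, highest first — top 7: 126 (Zephyr-1), 121 (Zephyr-2), 111 (Zephyr-3), 109 (Cinder-1), 103 (Cobalt-1), 102 (Cinder-2), 92 (Cinder-3)
Next rejected bid: €90 (not a price — pay-as-bid).
Allocation: Cinder 3, Cobalt 1, Zephyr 3.

Cinder 3, Cobalt 1, Zephyr 3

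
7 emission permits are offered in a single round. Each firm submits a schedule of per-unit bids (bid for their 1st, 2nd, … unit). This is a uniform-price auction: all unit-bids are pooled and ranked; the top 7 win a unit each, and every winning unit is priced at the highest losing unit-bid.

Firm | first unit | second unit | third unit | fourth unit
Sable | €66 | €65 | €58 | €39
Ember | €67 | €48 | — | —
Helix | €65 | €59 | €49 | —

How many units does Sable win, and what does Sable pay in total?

Sable: 3 units, pays €144

Merging the schedules and taking the best 7: 67 (Ember-1), 66 (Sable-1), 65 (Sable-2), 65 (Helix-1), 59 (Helix-2), 58 (Sable-3), 49 (Helix-3)
The (k+1)-th unit-bid is €48.
Sable wins 3 unit(s) at €48 each.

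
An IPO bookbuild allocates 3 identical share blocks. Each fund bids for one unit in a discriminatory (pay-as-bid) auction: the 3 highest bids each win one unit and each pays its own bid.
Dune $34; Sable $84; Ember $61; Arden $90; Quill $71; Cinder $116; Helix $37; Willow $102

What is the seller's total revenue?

Sorting: 116 (Cinder), 102 (Willow), 90 (Arden), 84 (Sable), 71 (Quill), …
The 3 highest are Cinder, Willow, Arden.
Total revenue = 116 + 102 + 90 = $308.

Total revenue: $308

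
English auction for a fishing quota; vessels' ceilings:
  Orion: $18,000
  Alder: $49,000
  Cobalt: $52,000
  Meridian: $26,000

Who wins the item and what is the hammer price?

Cobalt wins at $49,000

Ascending (English) auction: the price rises until one bidder remains; the winner pays the price at which the last rival dropped out.
Limits in order: 52,000 (Cobalt) > 49,000 (Alder) > 26,000 (Meridian) > 18,000 (Orion)
Once the price passes $49,000, only Cobalt is left; the hammer falls at Alder's limit of $49,000.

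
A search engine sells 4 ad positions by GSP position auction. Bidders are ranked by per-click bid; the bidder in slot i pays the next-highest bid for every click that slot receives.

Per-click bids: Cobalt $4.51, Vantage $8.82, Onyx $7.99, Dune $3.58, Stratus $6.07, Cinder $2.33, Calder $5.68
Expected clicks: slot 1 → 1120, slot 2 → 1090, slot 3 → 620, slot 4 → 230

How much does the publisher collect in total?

Total revenue: $20124.00

Sorting advertisers: $8.82 (Vantage) > $7.99 (Onyx) > $6.07 (Stratus) > $5.68 (Calder) > $4.51 (Cobalt) > …
Slot 1: Vantage pays $7.99 × 1120 = $8948.80
Slot 2: Onyx pays $6.07 × 1090 = $6616.30
Slot 3: Stratus pays $5.68 × 620 = $3521.60
Slot 4: Calder pays $4.51 × 230 = $1037.30
Total = $20124.00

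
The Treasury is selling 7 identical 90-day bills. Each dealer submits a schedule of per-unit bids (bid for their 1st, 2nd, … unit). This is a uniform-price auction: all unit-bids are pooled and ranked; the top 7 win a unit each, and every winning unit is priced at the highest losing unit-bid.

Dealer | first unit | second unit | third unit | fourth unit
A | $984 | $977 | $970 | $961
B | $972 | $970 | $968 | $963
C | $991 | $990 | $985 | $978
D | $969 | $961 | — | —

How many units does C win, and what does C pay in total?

C: 4 units, pays $3,880

Merging the schedules and taking the best 7: 991 (C-1), 990 (C-2), 985 (C-3), 984 (A-1), 978 (C-4), 977 (A-2), 972 (B-1)
The (k+1)-th unit-bid is $970.
C wins 4 unit(s) at $970 each.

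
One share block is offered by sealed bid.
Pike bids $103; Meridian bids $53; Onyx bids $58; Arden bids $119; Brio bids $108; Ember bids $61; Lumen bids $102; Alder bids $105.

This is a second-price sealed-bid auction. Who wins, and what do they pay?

Rule: the highest bidder wins and pays the second-highest bid.
Sorting bids: 119 (Arden) > 108 (Brio) > 105 (Alder) > 103 (Pike) > 102 (Lumen) > 61 (Ember) > …
Second-price: Arden pays Brio's bid of $108.

Arden pays $108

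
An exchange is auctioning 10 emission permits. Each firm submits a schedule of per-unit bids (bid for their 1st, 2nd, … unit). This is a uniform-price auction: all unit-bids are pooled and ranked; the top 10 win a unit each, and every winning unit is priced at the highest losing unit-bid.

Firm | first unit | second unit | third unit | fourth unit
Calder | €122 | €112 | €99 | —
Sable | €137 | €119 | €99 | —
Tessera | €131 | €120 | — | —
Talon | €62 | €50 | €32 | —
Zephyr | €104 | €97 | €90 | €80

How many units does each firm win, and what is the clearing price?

Calder 3, Sable 3, Tessera 2, Zephyr 2; clearing price €90

All unit-bids, highest first — top 10: 137 (Sable-1), 131 (Tessera-1), 122 (Calder-1), 120 (Tessera-2), 119 (Sable-2), 112 (Calder-2), 104 (Zephyr-1), 99 (Calder-3), 99 (Sable-3), 97 (Zephyr-2)
Highest rejected unit-bid = €90.
Allocation: Calder 3, Sable 3, Tessera 2, Zephyr 2.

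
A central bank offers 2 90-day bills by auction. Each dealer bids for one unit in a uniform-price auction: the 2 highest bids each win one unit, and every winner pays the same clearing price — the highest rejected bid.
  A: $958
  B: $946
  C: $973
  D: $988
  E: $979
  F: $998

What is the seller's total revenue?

Ordering the bids: 998 (F), 988 (D), 979 (E), 973 (C), …
Winners (2 units): F, D.
Clearing price = highest rejected bid = $979.
Total revenue = 2 × $979 = $1,958.

Total revenue: $1,958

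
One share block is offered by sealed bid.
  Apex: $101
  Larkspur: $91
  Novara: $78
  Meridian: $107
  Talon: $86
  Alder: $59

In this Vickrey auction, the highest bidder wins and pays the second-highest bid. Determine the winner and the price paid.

Meridian pays $101

Rule: the highest bidder wins and pays the second-highest bid.
Sorting bids: 107 (Meridian) > 101 (Apex) > 91 (Larkspur) > 86 (Talon) > 78 (Novara) > 59 (Alder)
Second-price: Meridian pays Apex's bid of $101.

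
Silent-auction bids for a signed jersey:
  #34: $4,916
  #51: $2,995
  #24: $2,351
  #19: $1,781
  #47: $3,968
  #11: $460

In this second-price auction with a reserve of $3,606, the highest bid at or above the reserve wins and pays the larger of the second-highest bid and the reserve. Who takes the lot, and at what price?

#34 pays $3,968

Bids ranked: 4,916 (#34) > 3,968 (#47) > 2,995 (#51) > 2,351 (#24) > 1,781 (#19) > 460 (#11)
Highest eligible bid: #34 at $4,916.
max(second-highest $3,968, reserve $3,606) = $3,968; the reserve does not bind.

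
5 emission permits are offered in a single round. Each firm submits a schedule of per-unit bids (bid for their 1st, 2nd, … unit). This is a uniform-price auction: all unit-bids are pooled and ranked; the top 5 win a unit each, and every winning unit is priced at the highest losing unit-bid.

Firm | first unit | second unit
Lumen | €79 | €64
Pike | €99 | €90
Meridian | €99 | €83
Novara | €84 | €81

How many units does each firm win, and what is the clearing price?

Meridian 2, Novara 1, Pike 2; clearing price €81

All unit-bids, highest first — top 5: 99 (Pike-1), 99 (Meridian-1), 90 (Pike-2), 84 (Novara-1), 83 (Meridian-2)
The (k+1)-th unit-bid is €81.
Allocation: Meridian 2, Novara 1, Pike 2.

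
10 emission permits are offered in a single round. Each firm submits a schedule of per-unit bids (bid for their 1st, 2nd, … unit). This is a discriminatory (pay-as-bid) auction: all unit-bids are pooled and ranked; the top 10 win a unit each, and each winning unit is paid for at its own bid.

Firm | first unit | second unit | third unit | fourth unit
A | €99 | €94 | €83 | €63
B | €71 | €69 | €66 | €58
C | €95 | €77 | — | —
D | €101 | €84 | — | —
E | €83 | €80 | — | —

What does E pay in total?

E pays €163

Pooled unit-bids ranked (top 10): 101 (D-1), 99 (A-1), 95 (C-1), 94 (A-2), 84 (D-2), 83 (A-3), 83 (E-1), 80 (E-2), 77 (C-2), 71 (B-1)
Next rejected bid: €69 (not a price — pay-as-bid).
E's winning unit-bids: 83 + 80 = €163.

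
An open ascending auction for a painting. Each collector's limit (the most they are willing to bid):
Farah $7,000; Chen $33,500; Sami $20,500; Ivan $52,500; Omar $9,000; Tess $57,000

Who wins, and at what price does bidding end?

Tess wins at $52,500

Limits ranked: 57,000 (Tess) > 52,500 (Ivan) > 33,500 (Chen) > 20,500 (Sami) > 9,000 (Omar) > 7,000 (Farah)
Ivan is the last rival to drop out, at $52,500; Tess remains and wins at that price.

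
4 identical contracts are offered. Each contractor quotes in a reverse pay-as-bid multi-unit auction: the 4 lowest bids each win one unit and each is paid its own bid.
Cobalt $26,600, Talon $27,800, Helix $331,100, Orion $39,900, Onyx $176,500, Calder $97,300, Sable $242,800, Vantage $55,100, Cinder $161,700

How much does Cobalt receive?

Ordering the bids: 26,600 (Cobalt), 27,800 (Talon), 39,900 (Orion), 55,100 (Vantage), 97,300 (Calder), 161,700 (Cinder), …
The 4 lowest are Cobalt, Talon, Orion, Vantage.
Cobalt wins → own bid $26,600.

Cobalt is paid $26,600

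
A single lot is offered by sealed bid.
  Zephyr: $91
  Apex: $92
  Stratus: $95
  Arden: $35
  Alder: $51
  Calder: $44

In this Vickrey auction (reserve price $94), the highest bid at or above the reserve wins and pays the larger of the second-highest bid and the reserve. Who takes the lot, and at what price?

Vickrey auction (reserve price $94): the highest bid at or above the reserve wins and pays the larger of the second-highest bid and the reserve.
Bids ranked: 95 (Stratus) > 92 (Apex) > 91 (Zephyr) > 51 (Alder) > 44 (Calder) > 35 (Arden)
Stratus has the top bid at or above the reserve ($95).
max(second-highest $92, reserve $94) = $94.

Stratus pays $94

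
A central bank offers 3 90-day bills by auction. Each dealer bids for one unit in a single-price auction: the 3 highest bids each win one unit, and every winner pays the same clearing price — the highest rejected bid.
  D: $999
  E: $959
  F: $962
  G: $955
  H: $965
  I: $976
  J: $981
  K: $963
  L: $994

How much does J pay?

Ordering the bids: 999 (D), 994 (L), 981 (J), 976 (I), 965 (H), …
Winners (3 units): D, L, J.
First losing bid is I's $976, which sets the uniform price.
J wins → pays $976.

J pays $976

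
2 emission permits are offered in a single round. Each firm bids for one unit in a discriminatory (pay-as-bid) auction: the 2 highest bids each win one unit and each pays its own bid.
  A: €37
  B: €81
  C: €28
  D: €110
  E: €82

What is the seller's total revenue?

Total revenue: €192

Ordering the bids: 110 (D), 82 (E), 81 (B), 37 (A), …
Top 2: D, E.
Total revenue = 110 + 82 = €192.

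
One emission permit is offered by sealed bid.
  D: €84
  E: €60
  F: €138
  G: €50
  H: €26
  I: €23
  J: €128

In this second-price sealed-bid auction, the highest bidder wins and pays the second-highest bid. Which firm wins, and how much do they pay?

Second-price sealed-bid auction: the highest bidder wins and pays the second-highest bid.
Sorting bids: 138 (F) > 128 (J) > 84 (D) > 60 (E) > 50 (G) > 26 (H) > …
F wins with the highest bid; price is set by the runner-up at €128.

F pays €128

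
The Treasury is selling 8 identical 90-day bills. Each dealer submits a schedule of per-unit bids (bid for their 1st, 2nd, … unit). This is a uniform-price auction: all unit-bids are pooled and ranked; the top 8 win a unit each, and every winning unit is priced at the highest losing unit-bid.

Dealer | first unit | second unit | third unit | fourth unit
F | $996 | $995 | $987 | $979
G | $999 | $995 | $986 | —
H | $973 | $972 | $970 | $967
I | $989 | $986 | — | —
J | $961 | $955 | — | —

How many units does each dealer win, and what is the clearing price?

All unit-bids, highest first — top 8: 999 (G-1), 996 (F-1), 995 (F-2), 995 (G-2), 989 (I-1), 987 (F-3), 986 (G-3), 986 (I-2)
The (k+1)-th unit-bid is $979.
Allocation: F 3, G 3, I 2.

F 3, G 3, I 2; clearing price $979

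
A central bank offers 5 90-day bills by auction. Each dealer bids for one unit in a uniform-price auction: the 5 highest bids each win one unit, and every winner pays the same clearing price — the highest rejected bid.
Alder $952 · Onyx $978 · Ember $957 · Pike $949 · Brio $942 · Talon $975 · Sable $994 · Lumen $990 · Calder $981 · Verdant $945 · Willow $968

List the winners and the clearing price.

Sable, Lumen, Calder, Onyx, Talon; each pays $968

Sorting: 994 (Sable), 990 (Lumen), 981 (Calder), 978 (Onyx), 975 (Talon), 968 (Willow), 957 (Ember), …
Winners (5 units): Sable, Lumen, Calder, Onyx, Talon.
Highest unsuccessful bid: $968 → clearing price.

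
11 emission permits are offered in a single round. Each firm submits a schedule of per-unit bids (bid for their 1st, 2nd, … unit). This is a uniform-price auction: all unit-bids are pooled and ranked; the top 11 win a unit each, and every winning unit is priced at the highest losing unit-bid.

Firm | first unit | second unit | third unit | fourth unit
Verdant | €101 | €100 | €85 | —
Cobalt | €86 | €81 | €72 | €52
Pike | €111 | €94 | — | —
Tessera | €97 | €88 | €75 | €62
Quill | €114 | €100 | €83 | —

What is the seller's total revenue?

Total revenue: €891

Merging the schedules and taking the best 11: 114 (Quill-1), 111 (Pike-1), 101 (Verdant-1), 100 (Verdant-2), 100 (Quill-2), 97 (Tessera-1), 94 (Pike-2), 88 (Tessera-2), 86 (Cobalt-1), 85 (Verdant-3), 83 (Quill-3)
First bid not allocated: €81.
Allocation: Cobalt 1, Pike 2, Quill 3, Tessera 2, Verdant 3. Every unit priced at €81.
Revenue = 11 × 81 = €891.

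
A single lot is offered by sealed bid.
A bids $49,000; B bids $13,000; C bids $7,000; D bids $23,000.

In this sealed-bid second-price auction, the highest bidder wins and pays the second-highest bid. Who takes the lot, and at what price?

A pays $23,000

Bids ranked: 49,000 (A) > 23,000 (D) > 13,000 (B) > 7,000 (C)
A wins with the highest bid; price is set by the runner-up at $23,000.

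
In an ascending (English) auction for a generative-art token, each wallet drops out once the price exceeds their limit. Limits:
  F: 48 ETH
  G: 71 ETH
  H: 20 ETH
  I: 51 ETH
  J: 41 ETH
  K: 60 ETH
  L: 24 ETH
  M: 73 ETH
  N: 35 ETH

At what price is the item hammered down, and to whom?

Limits ranked: 73 (M) > 71 (G) > 60 (K) > 51 (I) > 48 (F) > 41 (J) > …
Bidding ends when G exits at 71 ETH; M takes it.

M wins at 71 ETH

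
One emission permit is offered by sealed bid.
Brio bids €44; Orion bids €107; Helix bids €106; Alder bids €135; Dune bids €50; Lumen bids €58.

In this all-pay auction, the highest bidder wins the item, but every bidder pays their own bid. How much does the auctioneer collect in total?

Bids in order: 135 (Alder) > 107 (Orion) > 106 (Helix) > 58 (Lumen) > 50 (Dune) > 44 (Brio)
Every bidder forfeits their bid regardless of winning.
Revenue = 44 + 107 + 106 + 135 + 50 + 58 = €500.

Total revenue: €500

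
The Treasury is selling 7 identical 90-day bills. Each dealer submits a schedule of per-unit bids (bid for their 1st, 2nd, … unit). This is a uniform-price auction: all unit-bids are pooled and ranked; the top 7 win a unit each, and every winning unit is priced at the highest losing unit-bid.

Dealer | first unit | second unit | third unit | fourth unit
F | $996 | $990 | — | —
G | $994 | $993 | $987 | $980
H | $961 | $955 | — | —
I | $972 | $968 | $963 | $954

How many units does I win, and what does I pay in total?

Pooled unit-bids ranked (top 7): 996 (F-1), 994 (G-1), 993 (G-2), 990 (F-2), 987 (G-3), 980 (G-4), 972 (I-1)
Highest rejected unit-bid = $968.
I wins 1 unit(s) at $968 each.

I: 1 unit, pays $968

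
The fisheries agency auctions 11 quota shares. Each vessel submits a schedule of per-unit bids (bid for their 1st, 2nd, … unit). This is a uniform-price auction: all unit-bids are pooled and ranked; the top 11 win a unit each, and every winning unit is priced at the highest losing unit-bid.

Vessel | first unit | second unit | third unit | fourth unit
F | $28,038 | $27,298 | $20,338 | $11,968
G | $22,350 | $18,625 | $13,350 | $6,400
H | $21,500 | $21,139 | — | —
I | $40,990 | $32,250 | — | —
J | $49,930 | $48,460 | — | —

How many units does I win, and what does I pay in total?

I: 2 units, pays $26,700

All unit-bids, highest first — top 11: 49,930 (J-1), 48,460 (J-2), 40,990 (I-1), 32,250 (I-2), 28,038 (F-1), 27,298 (F-2), 22,350 (G-1), 21,500 (H-1), 21,139 (H-2), 20,338 (F-3), 18,625 (G-2)
Highest rejected unit-bid = $13,350.
I wins 2 unit(s) at $13,350 each.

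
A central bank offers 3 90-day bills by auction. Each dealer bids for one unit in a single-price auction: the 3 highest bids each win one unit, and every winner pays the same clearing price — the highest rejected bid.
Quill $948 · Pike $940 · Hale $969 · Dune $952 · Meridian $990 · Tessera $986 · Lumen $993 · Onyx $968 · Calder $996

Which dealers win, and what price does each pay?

Calder, Lumen, Meridian; each pays $986

Ordering the bids: 996 (Calder), 993 (Lumen), 990 (Meridian), 986 (Tessera), 969 (Hale), …
Top 3: Calder, Lumen, Meridian.
First losing bid is Tessera's $986, which sets the uniform price.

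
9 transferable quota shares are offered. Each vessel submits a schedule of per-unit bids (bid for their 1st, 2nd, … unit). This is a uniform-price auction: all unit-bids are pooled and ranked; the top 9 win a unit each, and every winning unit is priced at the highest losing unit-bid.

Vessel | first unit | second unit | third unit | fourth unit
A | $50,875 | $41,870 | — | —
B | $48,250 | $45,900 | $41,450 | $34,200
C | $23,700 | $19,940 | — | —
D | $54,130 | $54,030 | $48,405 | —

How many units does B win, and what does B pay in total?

All unit-bids, highest first — top 9: 54,130 (D-1), 54,030 (D-2), 50,875 (A-1), 48,405 (D-3), 48,250 (B-1), 45,900 (B-2), 41,870 (A-2), 41,450 (B-3), 34,200 (B-4)
First bid not allocated: $23,700.
B wins 4 unit(s) at $23,700 each.

B: 4 units, pays $94,800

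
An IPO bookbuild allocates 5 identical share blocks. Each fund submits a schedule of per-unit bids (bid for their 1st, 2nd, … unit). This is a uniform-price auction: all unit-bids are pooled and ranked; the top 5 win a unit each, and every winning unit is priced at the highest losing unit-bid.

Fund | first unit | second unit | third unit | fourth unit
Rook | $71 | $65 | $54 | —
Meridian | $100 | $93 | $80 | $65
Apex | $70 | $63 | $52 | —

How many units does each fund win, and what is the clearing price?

Apex 1, Meridian 3, Rook 1; clearing price $65

Merging the schedules and taking the best 5: 100 (Meridian-1), 93 (Meridian-2), 80 (Meridian-3), 71 (Rook-1), 70 (Apex-1)
The (k+1)-th unit-bid is $65.
Allocation: Apex 1, Meridian 3, Rook 1.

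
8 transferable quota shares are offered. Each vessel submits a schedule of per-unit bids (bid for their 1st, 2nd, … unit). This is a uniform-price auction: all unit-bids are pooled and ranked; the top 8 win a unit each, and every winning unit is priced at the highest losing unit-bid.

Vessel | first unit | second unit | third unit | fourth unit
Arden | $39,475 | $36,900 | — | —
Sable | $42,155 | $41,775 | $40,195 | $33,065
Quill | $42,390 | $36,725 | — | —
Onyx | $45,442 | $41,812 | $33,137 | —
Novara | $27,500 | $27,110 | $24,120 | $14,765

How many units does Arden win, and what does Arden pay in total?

Pooled unit-bids ranked (top 8): 45,442 (Onyx-1), 42,390 (Quill-1), 42,155 (Sable-1), 41,812 (Onyx-2), 41,775 (Sable-2), 40,195 (Sable-3), 39,475 (Arden-1), 36,900 (Arden-2)
Highest rejected unit-bid = $36,725.
Arden wins 2 unit(s) at $36,725 each.

Arden: 2 units, pays $73,450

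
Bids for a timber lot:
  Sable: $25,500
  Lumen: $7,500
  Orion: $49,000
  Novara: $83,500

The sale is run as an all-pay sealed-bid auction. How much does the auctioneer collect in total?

Total revenue: $165,500

Bids in order: 83,500 (Novara) > 49,000 (Orion) > 25,500 (Sable) > 7,500 (Lumen)
Every bidder forfeits their bid regardless of winning.
Revenue = 25,500 + 7,500 + 49,000 + 83,500 = $165,500.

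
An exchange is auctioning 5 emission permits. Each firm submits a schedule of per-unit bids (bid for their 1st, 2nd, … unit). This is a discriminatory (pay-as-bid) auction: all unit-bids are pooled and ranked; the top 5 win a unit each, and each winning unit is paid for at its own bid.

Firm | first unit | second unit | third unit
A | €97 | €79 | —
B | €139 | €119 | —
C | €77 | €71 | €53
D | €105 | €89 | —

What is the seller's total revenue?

Total revenue: €549

Merging the schedules and taking the best 5: 139 (B-1), 119 (B-2), 105 (D-1), 97 (A-1), 89 (D-2)
Next rejected bid: €79 (not a price — pay-as-bid).
Each winning unit pays its own bid.
Revenue = 139 + 119 + 105 + 97 + 89 = €549.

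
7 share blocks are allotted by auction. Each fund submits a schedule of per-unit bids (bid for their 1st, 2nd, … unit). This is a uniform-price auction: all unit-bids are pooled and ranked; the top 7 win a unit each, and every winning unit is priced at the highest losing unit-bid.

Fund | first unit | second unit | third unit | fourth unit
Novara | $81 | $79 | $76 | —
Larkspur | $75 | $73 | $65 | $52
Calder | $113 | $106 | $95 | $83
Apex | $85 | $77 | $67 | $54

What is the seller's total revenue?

Merging the schedules and taking the best 7: 113 (Calder-1), 106 (Calder-2), 95 (Calder-3), 85 (Apex-1), 83 (Calder-4), 81 (Novara-1), 79 (Novara-2)
The (k+1)-th unit-bid is $77.
Allocation: Apex 1, Calder 4, Novara 2. Every unit priced at $77.
Revenue = 7 × 77 = $539.

Total revenue: $539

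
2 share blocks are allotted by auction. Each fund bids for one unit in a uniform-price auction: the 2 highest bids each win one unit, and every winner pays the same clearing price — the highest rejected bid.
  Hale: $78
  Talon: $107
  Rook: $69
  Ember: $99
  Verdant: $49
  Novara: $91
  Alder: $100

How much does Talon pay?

Talon pays $99

Bids ranked high→low: 107 (Talon), 100 (Alder), 99 (Ember), 91 (Novara), …
Top 2: Talon, Alder.
Highest unsuccessful bid: $99 → clearing price.
Talon wins → pays $99.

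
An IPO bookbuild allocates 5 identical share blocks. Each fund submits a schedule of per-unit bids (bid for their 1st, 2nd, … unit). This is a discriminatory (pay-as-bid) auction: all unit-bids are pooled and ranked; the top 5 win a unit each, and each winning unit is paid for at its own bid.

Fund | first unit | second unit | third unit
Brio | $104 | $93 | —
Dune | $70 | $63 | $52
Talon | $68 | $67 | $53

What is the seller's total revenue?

Total revenue: $402

All unit-bids, highest first — top 5: 104 (Brio-1), 93 (Brio-2), 70 (Dune-1), 68 (Talon-1), 67 (Talon-2)
Next rejected bid: $63 (not a price — pay-as-bid).
Each winning unit pays its own bid.
Revenue = 104 + 93 + 70 + 68 + 67 = $402.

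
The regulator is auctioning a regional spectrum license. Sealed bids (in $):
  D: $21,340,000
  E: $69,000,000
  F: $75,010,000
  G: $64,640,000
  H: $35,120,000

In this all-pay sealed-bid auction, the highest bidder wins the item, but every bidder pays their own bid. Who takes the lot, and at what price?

Rule: the highest bidder wins the item, but every bidder pays their own bid.
Bids in order: 75,010,000 (F) > 69,000,000 (E) > 64,640,000 (G) > 35,120,000 (H) > 21,340,000 (D)
F is highest and takes the item; every bidder forfeits their bid.

F pays $75,010,000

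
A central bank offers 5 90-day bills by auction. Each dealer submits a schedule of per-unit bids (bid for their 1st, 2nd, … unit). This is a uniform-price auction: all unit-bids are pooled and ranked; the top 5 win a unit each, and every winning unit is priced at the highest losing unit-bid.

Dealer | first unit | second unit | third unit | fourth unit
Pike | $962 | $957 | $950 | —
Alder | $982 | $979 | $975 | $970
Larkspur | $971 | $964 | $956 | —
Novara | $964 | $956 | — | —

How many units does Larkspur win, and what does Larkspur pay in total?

Larkspur: 1 unit, pays $964

All unit-bids, highest first — top 5: 982 (Alder-1), 979 (Alder-2), 975 (Alder-3), 971 (Larkspur-1), 970 (Alder-4)
First bid not allocated: $964.
Larkspur wins 1 unit(s) at $964 each.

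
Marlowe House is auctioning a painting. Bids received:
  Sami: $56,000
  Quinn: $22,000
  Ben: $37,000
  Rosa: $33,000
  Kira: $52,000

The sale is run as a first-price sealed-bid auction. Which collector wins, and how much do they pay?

Sami pays $56,000

Sorting bids: 56,000 (Sami) > 52,000 (Kira) > 37,000 (Ben) > 33,000 (Rosa) > 22,000 (Quinn)
Sami has the highest bid and pays exactly that: $56,000.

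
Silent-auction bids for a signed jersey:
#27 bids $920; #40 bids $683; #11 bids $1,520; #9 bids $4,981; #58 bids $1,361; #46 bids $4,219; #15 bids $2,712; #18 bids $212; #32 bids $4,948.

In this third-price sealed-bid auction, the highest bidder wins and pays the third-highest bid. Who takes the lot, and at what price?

#9 pays $4,219

Bids in order: 4,981 (#9) > 4,948 (#32) > 4,219 (#46) > 2,712 (#15) > 1,520 (#11) > 1,361 (#58) > …
#9 is highest; pays the third-highest bid, $4,219.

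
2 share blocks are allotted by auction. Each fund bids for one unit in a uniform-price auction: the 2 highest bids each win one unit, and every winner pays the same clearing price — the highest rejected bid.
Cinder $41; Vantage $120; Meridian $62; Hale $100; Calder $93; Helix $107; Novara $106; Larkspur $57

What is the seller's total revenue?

Total revenue: $212

Bids ranked high→low: 120 (Vantage), 107 (Helix), 106 (Novara), 100 (Hale), …
The 2 highest are Vantage, Helix.
Clearing price = highest rejected bid = $106.
Total revenue = 2 × $106 = $212.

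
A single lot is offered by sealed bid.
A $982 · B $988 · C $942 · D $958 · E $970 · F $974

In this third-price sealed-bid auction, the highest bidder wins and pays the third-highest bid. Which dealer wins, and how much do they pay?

Sorting bids: 988 (B) > 982 (A) > 974 (F) > 970 (E) > 958 (D) > 942 (C)
B wins; payment is bid #3 in the ranking = $974.

B pays $974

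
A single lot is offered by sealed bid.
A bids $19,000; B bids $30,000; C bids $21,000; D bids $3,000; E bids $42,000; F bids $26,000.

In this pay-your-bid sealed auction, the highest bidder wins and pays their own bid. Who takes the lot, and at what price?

E pays $42,000

Sorting bids: 42,000 (E) > 30,000 (B) > 26,000 (F) > 21,000 (C) > 19,000 (A) > 3,000 (D)
E is highest → pays own bid, $42,000.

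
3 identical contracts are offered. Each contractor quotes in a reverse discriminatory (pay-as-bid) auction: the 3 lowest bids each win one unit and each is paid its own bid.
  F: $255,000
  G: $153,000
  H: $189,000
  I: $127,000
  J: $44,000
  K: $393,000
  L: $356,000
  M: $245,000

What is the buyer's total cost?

Total cost: $324,000

Ordering the bids: 44,000 (J), 127,000 (I), 153,000 (G), 189,000 (H), 245,000 (M), …
Lowest 3: J, I, G.
Total cost = 44,000 + 127,000 + 153,000 = $324,000.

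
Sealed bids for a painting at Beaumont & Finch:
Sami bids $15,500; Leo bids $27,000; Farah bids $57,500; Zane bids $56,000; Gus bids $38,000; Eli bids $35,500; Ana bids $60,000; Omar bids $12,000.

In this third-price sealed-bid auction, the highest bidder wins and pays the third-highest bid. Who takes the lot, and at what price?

Bids in order: 60,000 (Ana) > 57,500 (Farah) > 56,000 (Zane) > 38,000 (Gus) > 35,500 (Eli) > 27,000 (Leo) > …
Ana is highest; pays the third-highest bid, $56,000.

Ana pays $56,000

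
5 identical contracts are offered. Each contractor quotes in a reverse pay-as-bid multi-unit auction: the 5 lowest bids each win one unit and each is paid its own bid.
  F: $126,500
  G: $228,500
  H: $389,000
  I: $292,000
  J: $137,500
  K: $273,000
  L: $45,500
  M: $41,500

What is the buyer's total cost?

Total cost: $579,500

Sorting: 41,500 (M), 45,500 (L), 126,500 (F), 137,500 (J), 228,500 (G), 273,000 (K), 292,000 (I), …
Lowest 5: M, L, F, J, G.
Total cost = 41,500 + 45,500 + 126,500 + 137,500 + 228,500 = $579,500.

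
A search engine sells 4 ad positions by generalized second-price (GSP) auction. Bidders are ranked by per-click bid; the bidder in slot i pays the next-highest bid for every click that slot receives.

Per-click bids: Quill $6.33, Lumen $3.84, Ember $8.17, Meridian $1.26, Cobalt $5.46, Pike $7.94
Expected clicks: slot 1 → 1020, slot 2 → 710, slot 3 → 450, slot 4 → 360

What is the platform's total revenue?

Ranked by bid: $8.17 (Ember) > $7.94 (Pike) > $6.33 (Quill) > $5.46 (Cobalt) > $3.84 (Lumen) > …
Slot 1: Ember pays $7.94 × 1020 = $8098.80
Slot 2: Pike pays $6.33 × 710 = $4494.30
Slot 3: Quill pays $5.46 × 450 = $2457.00
Slot 4: Cobalt pays $3.84 × 360 = $1382.40
Total = $16432.50

Total revenue: $16432.50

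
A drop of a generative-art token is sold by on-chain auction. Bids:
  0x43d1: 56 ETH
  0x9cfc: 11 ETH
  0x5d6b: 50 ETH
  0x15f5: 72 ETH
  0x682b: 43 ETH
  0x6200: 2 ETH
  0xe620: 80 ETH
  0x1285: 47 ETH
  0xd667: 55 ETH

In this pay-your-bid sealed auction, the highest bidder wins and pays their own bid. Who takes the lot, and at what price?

Pay-your-bid sealed auction: the highest bidder wins and pays their own bid.
Bids ranked: 80 (0xe620) > 72 (0x15f5) > 56 (0x43d1) > 55 (0xd667) > 50 (0x5d6b) > 47 (0x1285) > …
0xe620 has the highest bid and pays exactly that: 80 ETH.

0xe620 pays 80 ETH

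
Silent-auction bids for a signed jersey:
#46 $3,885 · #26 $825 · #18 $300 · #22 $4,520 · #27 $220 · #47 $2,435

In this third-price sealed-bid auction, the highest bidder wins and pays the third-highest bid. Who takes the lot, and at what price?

Bids in order: 4,520 (#22) > 3,885 (#46) > 2,435 (#47) > 825 (#26) > 300 (#18) > 220 (#27)
#22 is highest; pays the third-highest bid, $2,435.

#22 pays $2,435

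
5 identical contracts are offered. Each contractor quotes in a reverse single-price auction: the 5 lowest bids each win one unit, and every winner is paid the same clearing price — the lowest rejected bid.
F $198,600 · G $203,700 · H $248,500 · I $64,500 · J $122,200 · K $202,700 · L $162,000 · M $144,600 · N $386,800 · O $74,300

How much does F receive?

F is paid $0

Sorting: 64,500 (I), 74,300 (O), 122,200 (J), 144,600 (M), 162,000 (L), 198,600 (F), 202,700 (K), …
The 5 lowest are I, O, J, M, L.
First losing bid is F's $198,600, which sets the uniform price.
F does not win → is paid $0.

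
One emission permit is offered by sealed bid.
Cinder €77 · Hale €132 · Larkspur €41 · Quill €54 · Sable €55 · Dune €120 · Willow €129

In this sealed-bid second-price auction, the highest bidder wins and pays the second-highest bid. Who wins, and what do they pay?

Bids in order: 132 (Hale) > 129 (Willow) > 120 (Dune) > 77 (Cinder) > 55 (Sable) > 54 (Quill) > …
Hale wins with the highest bid; price is set by the runner-up at €129.

Hale pays €129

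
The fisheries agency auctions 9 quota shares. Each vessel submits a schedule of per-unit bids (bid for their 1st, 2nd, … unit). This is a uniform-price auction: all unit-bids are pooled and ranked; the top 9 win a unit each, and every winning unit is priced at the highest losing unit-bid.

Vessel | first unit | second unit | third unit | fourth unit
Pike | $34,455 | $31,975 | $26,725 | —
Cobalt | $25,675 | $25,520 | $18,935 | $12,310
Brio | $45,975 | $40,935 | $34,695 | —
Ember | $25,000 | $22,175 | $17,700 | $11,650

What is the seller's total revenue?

Merging the schedules and taking the best 9: 45,975 (Brio-1), 40,935 (Brio-2), 34,695 (Brio-3), 34,455 (Pike-1), 31,975 (Pike-2), 26,725 (Pike-3), 25,675 (Cobalt-1), 25,520 (Cobalt-2), 25,000 (Ember-1)
Highest rejected unit-bid = $22,175.
Allocation: Brio 3, Cobalt 2, Ember 1, Pike 3. Every unit priced at $22,175.
Revenue = 9 × 22,175 = $199,575.

Total revenue: $199,575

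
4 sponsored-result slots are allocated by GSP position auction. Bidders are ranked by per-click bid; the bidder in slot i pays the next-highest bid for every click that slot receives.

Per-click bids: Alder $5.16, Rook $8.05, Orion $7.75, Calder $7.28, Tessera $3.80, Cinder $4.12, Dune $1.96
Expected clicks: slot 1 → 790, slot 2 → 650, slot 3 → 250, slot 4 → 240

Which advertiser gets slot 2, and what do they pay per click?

Ranked by bid: $8.05 (Rook) > $7.75 (Orion) > $7.28 (Calder) > $5.16 (Alder) > $4.12 (Cinder) > …
Slot 2 goes to the second-ranked bidder, Orion, who pays the next bid down: $7.28/click.

Orion; $7.28 per click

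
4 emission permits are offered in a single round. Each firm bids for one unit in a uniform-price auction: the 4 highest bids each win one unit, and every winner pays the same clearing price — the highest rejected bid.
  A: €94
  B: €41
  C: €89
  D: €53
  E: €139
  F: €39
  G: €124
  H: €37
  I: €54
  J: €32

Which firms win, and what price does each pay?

Bids ranked high→low: 139 (E), 124 (G), 94 (A), 89 (C), 54 (I), 53 (D), …
Top 4: E, G, A, C.
Clearing price = highest rejected bid = €54.

E, G, A, C; each pays €54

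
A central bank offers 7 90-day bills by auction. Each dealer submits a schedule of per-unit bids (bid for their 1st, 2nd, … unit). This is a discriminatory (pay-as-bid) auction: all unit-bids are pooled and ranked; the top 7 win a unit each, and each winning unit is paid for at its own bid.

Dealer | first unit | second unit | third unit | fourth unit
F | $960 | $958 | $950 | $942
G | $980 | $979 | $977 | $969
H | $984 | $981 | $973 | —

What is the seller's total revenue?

Total revenue: $6,843

All unit-bids, highest first — top 7: 984 (H-1), 981 (H-2), 980 (G-1), 979 (G-2), 977 (G-3), 973 (H-3), 969 (G-4)
Next rejected bid: $960 (not a price — pay-as-bid).
Each winning unit pays its own bid.
Revenue = 984 + 981 + 980 + 979 + 977 + 973 + 969 = $6,843.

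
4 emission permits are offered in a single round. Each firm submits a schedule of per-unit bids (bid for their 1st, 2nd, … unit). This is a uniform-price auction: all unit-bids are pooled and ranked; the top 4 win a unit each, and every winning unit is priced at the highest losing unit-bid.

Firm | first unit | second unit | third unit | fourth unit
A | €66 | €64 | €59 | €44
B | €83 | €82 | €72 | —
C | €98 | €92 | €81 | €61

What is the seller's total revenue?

Pooled unit-bids ranked (top 4): 98 (C-1), 92 (C-2), 83 (B-1), 82 (B-2)
The (k+1)-th unit-bid is €81.
Allocation: B 2, C 2. Every unit priced at €81.
Revenue = 4 × 81 = €324.

Total revenue: €324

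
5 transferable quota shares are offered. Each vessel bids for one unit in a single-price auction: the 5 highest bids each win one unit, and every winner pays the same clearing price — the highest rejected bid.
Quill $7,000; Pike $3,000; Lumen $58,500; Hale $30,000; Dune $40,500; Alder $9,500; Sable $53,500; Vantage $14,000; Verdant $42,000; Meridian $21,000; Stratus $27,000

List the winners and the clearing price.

Sorting: 58,500 (Lumen), 53,500 (Sable), 42,000 (Verdant), 40,500 (Dune), 30,000 (Hale), 27,000 (Stratus), 21,000 (Meridian), …
The 5 highest are Lumen, Sable, Verdant, Dune, Hale.
First losing bid is Stratus's $27,000, which sets the uniform price.

Lumen, Sable, Verdant, Dune, Hale; each pays $27,000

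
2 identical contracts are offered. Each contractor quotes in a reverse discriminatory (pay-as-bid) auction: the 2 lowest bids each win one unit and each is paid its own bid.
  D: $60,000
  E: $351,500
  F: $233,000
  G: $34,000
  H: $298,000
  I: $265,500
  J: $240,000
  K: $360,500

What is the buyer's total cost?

Sorting: 34,000 (G), 60,000 (D), 233,000 (F), 240,000 (J), …
Lowest 2: G, D.
Total cost = 34,000 + 60,000 = $94,000.

Total cost: $94,000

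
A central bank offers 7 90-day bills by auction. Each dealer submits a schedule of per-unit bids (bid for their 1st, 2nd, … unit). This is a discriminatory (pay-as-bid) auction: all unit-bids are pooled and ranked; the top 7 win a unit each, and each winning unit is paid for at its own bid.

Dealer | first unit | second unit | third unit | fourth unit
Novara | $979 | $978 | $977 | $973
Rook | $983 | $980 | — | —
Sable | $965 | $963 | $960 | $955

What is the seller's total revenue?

All unit-bids, highest first — top 7: 983 (Rook-1), 980 (Rook-2), 979 (Novara-1), 978 (Novara-2), 977 (Novara-3), 973 (Novara-4), 965 (Sable-1)
Next rejected bid: $963 (not a price — pay-as-bid).
Each winning unit pays its own bid.
Revenue = 983 + 980 + 979 + 978 + 977 + 973 + 965 = $6,835.

Total revenue: $6,835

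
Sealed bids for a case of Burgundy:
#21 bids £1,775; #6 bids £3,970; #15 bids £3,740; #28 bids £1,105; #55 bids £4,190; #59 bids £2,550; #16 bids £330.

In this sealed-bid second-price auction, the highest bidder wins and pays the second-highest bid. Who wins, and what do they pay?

#55 pays £3,970

Bids ranked: 4,190 (#55) > 3,970 (#6) > 3,740 (#15) > 2,550 (#59) > 1,775 (#21) > 1,105 (#28) > …
Second-price: #55 pays #6's bid of £3,970.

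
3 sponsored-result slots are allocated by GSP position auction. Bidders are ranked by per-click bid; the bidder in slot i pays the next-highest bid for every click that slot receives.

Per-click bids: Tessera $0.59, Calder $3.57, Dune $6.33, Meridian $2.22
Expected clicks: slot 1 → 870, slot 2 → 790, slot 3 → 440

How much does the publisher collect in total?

Ranked by bid: $6.33 (Dune) > $3.57 (Calder) > $2.22 (Meridian) > $0.59 (Tessera)
Slot 1: Dune pays $3.57 × 870 = $3105.90
Slot 2: Calder pays $2.22 × 790 = $1753.80
Slot 3: Meridian pays $0.59 × 440 = $259.60
Total = $5119.30

Total revenue: $5119.30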